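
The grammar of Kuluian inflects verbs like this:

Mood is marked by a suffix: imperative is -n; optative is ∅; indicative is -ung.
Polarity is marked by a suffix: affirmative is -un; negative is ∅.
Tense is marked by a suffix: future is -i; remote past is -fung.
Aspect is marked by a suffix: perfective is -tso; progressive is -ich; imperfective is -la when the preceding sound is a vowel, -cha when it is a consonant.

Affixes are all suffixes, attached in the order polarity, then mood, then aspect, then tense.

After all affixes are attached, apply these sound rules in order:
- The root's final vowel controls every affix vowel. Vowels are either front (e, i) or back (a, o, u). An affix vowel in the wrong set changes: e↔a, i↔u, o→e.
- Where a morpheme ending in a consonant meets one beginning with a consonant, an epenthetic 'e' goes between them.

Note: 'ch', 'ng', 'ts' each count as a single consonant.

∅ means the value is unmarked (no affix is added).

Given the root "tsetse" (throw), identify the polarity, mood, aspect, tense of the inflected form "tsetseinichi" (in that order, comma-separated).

affirmative, optative, progressive, future

Segment: tsetse-un-ich-i.
polarity: -un → affirmative.
mood: ∅ → optative.
aspect: -ich → progressive.
tense: -i → future.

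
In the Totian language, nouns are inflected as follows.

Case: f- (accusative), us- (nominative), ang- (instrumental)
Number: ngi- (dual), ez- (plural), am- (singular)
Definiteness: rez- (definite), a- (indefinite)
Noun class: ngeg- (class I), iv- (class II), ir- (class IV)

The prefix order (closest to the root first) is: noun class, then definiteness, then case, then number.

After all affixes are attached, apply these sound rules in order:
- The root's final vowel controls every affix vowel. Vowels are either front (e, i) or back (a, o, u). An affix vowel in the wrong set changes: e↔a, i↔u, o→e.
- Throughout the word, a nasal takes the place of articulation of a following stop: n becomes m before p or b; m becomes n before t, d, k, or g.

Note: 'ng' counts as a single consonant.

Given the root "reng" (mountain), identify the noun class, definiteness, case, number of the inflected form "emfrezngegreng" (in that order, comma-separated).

Segment: am-f-rez-ngeg-reng.
noun class: ngeg- → class I.
definiteness: rez- → definite.
case: f- → accusative.
number: am- → singular.

class I, definite, accusative, singular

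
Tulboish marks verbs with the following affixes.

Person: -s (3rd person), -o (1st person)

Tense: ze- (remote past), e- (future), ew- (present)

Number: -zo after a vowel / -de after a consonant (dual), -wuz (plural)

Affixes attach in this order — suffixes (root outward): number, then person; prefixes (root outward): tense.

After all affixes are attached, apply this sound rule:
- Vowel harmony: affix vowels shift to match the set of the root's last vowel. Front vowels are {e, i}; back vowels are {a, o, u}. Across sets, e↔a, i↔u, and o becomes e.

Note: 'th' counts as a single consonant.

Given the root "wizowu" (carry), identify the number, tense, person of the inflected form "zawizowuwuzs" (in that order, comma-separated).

Segment: ze-wizowu-wuz-s.
number: -wuz → plural.
tense: ze- → remote past.
person: -s → 3rd person.

plural, remote past, 3rd person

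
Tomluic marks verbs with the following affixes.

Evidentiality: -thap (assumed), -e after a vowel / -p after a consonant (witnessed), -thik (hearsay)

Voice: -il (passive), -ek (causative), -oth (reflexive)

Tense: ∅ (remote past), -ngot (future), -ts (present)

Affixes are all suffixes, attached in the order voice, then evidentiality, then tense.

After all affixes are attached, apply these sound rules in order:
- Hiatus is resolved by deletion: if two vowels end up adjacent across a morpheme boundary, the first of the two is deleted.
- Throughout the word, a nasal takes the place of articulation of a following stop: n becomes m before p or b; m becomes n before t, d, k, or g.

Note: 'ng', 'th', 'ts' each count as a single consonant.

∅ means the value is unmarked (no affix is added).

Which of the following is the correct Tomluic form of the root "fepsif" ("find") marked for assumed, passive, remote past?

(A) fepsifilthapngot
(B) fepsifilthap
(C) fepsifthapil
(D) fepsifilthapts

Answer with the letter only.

B

Attach voice passive -il → fepsifil.
Attach evidentiality assumed -thap → fepsifilthap.
tense = remote past: zero marking, form stays fepsifilthap.
Vowel deletion: no change.
Nasal assimilation: no change.
So the correct form is fepsifilthap, option (B).
(A) fepsifilthapngot is wrong: it uses future instead of remote past for tense.
(D) fepsifilthapts is wrong: it uses present instead of remote past for tense.
(C) fepsifthapil is wrong: it has the affixes in the wrong order.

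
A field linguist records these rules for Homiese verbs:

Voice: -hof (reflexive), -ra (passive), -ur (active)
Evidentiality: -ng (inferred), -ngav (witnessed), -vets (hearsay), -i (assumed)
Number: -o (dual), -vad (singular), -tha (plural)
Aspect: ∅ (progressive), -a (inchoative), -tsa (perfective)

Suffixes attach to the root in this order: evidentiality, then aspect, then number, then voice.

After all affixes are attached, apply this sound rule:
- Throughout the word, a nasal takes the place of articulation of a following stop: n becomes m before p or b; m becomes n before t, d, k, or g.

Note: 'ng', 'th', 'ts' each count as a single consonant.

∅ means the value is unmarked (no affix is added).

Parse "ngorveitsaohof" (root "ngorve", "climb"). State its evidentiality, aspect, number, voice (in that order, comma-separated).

assumed, perfective, dual, reflexive

Segment: ngorve-i-tsa-o-hof.
evidentiality: -i → assumed.
aspect: -tsa → perfective.
number: -o → dual.
voice: -hof → reflexive.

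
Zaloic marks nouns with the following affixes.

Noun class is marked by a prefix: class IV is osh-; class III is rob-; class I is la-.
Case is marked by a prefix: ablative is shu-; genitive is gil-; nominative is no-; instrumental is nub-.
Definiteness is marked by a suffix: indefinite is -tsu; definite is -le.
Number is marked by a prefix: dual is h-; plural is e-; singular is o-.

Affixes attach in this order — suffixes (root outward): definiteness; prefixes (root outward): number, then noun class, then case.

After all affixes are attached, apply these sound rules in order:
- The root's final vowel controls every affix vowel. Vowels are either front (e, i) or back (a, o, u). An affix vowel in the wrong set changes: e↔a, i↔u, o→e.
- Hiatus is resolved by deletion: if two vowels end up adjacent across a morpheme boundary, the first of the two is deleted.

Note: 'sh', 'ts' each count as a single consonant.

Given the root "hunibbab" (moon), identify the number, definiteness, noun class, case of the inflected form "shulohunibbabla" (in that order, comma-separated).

singular, definite, class I, ablative

Segment: shu-la-o-hunibbab-le.
number: o- → singular.
definiteness: -le → definite.
noun class: la- → class I.
case: shu- → ablative.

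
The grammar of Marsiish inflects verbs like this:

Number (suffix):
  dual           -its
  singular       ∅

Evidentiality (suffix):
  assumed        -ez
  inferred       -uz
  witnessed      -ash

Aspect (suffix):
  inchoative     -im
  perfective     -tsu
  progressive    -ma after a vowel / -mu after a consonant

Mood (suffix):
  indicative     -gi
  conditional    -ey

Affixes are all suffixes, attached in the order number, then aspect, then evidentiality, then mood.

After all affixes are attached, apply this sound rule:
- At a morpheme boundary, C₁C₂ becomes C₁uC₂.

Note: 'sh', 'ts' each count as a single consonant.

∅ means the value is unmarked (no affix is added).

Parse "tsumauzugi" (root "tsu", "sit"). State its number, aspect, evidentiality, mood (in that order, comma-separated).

Segment: tsu-ma-uz-gi.
number: ∅ → singular.
aspect: -ma/mu → progressive.
evidentiality: -uz → inferred.
mood: -gi → indicative.

singular, progressive, inferred, indicative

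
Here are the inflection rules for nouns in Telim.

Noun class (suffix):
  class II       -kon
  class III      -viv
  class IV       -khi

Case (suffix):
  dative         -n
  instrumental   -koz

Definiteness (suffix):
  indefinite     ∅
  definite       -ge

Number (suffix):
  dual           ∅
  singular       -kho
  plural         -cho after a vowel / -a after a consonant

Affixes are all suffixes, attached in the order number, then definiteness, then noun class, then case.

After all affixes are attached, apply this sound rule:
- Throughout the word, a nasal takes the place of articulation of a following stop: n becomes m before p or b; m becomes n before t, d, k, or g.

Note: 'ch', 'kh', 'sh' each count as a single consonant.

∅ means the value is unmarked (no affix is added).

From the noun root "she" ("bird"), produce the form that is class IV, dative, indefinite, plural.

Attach number plural -cho (after vowel 'e') → shecho.
definiteness = indefinite: zero marking, form stays shecho.
Attach noun class class IV -khi → shechokhi.
Attach case dative -n → shechokhin.
Nasal assimilation: no change.

shechokhin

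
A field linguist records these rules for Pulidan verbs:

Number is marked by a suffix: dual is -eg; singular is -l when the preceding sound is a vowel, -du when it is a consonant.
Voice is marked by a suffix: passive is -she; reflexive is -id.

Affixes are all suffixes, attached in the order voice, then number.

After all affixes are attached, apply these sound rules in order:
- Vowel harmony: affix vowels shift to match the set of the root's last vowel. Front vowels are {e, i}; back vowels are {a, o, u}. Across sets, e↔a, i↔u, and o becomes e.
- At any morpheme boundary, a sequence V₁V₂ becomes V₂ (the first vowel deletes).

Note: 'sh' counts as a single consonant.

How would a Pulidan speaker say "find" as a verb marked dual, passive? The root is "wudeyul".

wudeyulshag

Attach voice passive -she → wudeyulshe.
Attach number dual -eg → wudeyulsheeg.
Apply vowel harmony: wudeyulsheeg → wudeyulshaag.
Apply vowel deletion: wudeyulshaag → wudeyulshag.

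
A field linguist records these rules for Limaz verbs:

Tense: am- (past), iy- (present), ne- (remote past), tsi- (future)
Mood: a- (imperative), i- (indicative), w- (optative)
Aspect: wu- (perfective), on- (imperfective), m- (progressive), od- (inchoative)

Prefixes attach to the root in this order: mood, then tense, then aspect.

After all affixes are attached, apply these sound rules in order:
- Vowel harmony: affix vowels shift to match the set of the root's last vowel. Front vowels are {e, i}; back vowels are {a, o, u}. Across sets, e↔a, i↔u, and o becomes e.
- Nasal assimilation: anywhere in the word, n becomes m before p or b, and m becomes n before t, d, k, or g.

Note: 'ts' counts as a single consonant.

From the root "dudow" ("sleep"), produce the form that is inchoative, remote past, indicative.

odnaududow

Attach mood indicative i- → idudow.
Attach tense remote past ne- → neidudow.
Attach aspect inchoative od- → odneidudow.
Apply vowel harmony: odneidudow → odnaududow.
Nasal assimilation: no change.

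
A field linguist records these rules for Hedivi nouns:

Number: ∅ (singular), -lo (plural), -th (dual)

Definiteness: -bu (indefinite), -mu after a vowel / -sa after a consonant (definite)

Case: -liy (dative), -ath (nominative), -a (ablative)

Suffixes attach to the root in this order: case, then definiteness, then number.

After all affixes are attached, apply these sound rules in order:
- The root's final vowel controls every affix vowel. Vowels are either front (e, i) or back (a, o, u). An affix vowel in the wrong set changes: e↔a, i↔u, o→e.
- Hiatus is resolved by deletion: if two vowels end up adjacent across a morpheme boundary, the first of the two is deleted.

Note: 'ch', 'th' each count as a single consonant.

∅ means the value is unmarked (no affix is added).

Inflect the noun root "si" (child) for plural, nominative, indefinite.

Attach case nominative -ath → siath.
Attach definiteness indefinite -bu → siathbu.
Attach number plural -lo → siathbulo.
Apply vowel harmony: siathbulo → siethbile.
Apply vowel deletion: siethbile → sethbile.

sethbile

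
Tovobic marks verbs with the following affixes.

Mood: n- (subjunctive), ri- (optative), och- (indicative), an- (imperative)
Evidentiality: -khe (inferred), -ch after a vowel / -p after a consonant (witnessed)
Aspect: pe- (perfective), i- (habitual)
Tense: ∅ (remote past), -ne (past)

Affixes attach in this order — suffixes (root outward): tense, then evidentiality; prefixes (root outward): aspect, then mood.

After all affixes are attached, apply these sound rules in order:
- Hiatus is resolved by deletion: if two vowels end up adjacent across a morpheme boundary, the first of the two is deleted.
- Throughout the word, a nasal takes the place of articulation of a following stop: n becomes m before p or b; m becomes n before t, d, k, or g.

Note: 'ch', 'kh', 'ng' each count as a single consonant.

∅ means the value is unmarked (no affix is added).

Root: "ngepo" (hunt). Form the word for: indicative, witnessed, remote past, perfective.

ochpengepoch

Attach aspect perfective pe- → pengepo.
tense = remote past: zero marking, form stays pengepo.
Attach evidentiality witnessed -ch (after vowel 'o') → pengepoch.
Attach mood indicative och- → ochpengepoch.
Vowel deletion: no change.
Nasal assimilation: no change.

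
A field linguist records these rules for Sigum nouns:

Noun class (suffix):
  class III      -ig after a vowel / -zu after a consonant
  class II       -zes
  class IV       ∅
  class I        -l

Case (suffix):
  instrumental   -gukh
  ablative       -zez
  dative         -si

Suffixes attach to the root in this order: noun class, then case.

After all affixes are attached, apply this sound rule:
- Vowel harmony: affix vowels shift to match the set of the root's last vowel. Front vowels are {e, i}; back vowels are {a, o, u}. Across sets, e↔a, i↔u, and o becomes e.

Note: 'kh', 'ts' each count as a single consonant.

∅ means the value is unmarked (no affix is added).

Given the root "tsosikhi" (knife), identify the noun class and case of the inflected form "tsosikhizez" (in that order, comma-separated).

class IV, ablative

Segment: tsosikhi-zez.
noun class: ∅ → class IV.
case: -zez → ablative.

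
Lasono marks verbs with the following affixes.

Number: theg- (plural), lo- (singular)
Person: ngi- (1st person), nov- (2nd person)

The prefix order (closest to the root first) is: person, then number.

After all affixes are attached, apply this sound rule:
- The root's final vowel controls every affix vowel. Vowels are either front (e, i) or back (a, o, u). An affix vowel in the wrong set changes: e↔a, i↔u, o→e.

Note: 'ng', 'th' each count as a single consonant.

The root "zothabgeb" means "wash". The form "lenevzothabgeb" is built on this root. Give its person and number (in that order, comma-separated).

2nd person, singular

Segment: lo-nov-zothabgeb.
person: nov- → 2nd person.
number: lo- → singular.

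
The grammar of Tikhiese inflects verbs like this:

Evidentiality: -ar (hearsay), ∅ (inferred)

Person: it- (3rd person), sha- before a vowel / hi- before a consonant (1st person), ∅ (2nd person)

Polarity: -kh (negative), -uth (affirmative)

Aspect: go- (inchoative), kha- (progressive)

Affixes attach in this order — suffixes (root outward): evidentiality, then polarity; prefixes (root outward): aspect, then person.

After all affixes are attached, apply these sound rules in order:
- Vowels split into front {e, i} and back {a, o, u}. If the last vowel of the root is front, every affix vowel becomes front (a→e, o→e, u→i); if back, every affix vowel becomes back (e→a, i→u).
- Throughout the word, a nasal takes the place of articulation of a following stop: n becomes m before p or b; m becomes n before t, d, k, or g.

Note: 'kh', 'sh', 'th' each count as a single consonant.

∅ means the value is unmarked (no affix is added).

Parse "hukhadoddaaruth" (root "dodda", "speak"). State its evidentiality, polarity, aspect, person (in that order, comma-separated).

Segment: hi-kha-dodda-ar-uth.
evidentiality: -ar → hearsay.
polarity: -uth → affirmative.
aspect: kha- → progressive.
person: sha/hi- → 1st person.

hearsay, affirmative, progressive, 1st person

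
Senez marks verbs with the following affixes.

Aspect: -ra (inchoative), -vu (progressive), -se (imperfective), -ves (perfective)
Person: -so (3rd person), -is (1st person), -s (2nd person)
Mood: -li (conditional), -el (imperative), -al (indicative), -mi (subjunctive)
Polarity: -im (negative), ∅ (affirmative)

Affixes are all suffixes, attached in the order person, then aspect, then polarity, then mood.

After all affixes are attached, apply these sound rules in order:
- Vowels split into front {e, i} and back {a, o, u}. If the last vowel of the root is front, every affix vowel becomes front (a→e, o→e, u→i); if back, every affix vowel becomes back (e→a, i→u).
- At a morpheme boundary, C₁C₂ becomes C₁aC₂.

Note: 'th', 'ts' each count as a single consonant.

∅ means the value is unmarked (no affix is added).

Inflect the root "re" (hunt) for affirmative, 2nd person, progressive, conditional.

Attach person 2nd person -s → res.
Attach aspect progressive -vu → resvu.
polarity = affirmative: zero marking, form stays resvu.
Attach mood conditional -li → resvuli.
Apply vowel harmony: resvuli → resvili.
Apply epenthesis: resvili → resavili.

resavili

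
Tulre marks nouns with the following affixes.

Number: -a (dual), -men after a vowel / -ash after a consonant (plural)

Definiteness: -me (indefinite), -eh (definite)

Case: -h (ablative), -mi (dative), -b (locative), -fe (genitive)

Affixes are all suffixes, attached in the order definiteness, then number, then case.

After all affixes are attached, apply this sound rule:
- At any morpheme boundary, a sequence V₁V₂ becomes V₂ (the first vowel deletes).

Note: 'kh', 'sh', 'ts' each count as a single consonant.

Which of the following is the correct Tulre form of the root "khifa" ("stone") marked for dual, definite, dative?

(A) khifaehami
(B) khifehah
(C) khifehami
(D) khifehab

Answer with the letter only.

C

Attach definiteness definite -eh → khifaeh.
Attach number dual -a → khifaeha.
Attach case dative -mi → khifaehami.
Apply vowel deletion: khifaehami → khifehami.
So the correct form is khifehami, option (C).
(B) khifehah is wrong: it uses ablative instead of dative for case.
(D) khifehab is wrong: it uses locative instead of dative for case.
(A) khifaehami is wrong: it fails to apply the sound rule(s).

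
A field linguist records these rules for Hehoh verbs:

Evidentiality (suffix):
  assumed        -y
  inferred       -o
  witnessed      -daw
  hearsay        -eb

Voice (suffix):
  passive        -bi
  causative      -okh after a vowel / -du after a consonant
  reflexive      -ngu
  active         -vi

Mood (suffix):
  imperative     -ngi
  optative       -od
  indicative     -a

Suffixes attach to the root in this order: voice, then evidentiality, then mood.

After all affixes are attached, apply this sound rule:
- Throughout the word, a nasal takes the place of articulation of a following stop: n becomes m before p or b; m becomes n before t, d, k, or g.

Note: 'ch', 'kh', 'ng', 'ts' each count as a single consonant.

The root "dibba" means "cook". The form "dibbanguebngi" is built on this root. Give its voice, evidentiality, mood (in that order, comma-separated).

reflexive, hearsay, imperative

Segment: dibba-ngu-eb-ngi.
voice: -ngu → reflexive.
evidentiality: -eb → hearsay.
mood: -ngi → imperative.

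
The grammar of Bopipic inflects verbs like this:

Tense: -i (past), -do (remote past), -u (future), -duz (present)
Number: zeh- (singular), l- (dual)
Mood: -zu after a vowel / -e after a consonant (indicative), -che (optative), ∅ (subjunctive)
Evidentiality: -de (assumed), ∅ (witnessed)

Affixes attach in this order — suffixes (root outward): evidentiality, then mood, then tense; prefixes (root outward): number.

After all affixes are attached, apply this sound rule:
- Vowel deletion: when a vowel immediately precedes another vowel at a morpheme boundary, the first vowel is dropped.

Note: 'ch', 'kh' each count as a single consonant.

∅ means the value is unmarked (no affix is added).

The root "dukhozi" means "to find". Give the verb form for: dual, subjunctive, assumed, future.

ldukhozidu

Attach evidentiality assumed -de → dukhozide.
mood = subjunctive: zero marking, form stays dukhozide.
Attach tense future -u → dukhozideu.
Attach number dual l- → ldukhozideu.
Apply vowel deletion: ldukhozideu → ldukhozidu.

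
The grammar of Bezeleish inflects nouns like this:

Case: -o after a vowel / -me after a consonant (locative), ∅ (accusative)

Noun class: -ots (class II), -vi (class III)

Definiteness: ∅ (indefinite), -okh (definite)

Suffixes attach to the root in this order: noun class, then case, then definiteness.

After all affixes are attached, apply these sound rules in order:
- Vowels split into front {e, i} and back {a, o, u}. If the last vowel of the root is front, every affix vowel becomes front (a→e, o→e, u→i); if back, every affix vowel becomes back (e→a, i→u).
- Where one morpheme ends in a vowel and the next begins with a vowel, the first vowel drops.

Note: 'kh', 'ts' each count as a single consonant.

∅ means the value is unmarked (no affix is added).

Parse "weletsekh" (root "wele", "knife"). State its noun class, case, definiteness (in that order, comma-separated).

class II, accusative, definite

Segment: wele-ots-okh.
noun class: -ots → class II.
case: ∅ → accusative.
definiteness: -okh → definite.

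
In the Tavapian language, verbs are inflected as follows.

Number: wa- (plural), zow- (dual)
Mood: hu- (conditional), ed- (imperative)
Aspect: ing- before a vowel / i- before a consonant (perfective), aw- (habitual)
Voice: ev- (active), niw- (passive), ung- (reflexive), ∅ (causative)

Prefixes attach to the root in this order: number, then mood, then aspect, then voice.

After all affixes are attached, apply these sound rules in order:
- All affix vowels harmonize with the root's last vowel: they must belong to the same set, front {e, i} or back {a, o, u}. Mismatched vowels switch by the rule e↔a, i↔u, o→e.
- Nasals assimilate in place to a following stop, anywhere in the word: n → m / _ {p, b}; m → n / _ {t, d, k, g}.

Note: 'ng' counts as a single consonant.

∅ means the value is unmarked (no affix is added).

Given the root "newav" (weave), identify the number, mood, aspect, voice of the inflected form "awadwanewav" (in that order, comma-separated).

Segment: aw-ed-wa-newav.
number: wa- → plural.
mood: ed- → imperative.
aspect: aw- → habitual.
voice: ∅ → causative.

plural, imperative, habitual, causative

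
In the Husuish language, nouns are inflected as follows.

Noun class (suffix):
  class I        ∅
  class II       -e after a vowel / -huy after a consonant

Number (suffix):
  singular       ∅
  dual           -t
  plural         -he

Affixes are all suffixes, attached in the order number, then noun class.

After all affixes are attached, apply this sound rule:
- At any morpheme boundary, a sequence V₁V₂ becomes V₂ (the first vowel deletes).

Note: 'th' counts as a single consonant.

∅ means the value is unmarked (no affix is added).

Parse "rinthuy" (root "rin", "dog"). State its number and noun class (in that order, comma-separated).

dual, class II

Segment: rin-t-huy.
number: -t → dual.
noun class: -e/huy → class II.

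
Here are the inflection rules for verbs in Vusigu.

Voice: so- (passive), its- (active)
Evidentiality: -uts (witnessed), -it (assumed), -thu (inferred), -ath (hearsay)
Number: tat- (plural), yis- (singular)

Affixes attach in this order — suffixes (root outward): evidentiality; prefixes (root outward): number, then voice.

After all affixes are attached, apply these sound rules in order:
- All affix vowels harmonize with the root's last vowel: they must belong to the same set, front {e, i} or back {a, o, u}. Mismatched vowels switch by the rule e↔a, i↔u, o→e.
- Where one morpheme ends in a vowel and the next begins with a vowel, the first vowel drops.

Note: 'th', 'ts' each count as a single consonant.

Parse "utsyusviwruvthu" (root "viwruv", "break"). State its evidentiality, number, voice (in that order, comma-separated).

Segment: its-yis-viwruv-thu.
evidentiality: -thu → inferred.
number: yis- → singular.
voice: its- → active.

inferred, singular, active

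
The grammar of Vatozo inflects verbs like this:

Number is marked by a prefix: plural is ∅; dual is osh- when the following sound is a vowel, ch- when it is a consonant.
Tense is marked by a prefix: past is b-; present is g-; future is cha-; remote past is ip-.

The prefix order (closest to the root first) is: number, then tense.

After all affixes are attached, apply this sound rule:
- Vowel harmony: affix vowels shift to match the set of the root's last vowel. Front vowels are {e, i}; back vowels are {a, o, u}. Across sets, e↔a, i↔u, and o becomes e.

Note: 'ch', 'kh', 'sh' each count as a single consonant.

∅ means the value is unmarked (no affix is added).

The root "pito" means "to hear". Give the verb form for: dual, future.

chachpito

Attach number dual ch- (before consonant 'p') → chpito.
Attach tense future cha- → chachpito.
Vowel harmony: no change.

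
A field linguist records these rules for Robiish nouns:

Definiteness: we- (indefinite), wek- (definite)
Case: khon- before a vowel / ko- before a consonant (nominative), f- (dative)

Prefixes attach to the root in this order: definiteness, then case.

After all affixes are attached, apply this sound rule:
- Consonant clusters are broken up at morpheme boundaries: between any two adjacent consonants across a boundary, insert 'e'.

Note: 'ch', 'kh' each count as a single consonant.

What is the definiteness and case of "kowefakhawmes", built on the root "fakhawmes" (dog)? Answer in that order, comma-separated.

Segment: ko-we-fakhawmes.
definiteness: we- → indefinite.
case: khon/ko- → nominative.

indefinite, nominative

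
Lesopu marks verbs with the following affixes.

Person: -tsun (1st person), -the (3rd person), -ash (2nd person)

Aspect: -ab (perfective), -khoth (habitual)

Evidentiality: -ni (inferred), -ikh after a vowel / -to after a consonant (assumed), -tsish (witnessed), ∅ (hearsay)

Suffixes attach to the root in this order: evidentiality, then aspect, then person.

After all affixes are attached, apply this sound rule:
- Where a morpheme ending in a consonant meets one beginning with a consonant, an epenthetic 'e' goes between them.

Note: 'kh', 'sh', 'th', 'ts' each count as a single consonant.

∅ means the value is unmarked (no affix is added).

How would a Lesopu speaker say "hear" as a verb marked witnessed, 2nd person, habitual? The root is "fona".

fonatsishekhothash

Attach evidentiality witnessed -tsish → fonatsish.
Attach aspect habitual -khoth → fonatsishkhoth.
Attach person 2nd person -ash → fonatsishkhothash.
Apply epenthesis: fonatsishkhothash → fonatsishekhothash.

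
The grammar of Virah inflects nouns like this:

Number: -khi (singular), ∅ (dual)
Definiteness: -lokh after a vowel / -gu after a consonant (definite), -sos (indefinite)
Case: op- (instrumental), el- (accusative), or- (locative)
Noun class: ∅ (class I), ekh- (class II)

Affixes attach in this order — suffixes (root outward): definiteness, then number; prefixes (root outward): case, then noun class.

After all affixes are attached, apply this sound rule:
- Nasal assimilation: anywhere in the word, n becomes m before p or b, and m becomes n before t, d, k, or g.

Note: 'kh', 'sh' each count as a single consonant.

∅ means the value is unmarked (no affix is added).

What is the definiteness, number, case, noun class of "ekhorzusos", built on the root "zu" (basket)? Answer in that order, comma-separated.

indefinite, dual, locative, class II

Segment: ekh-or-zu-sos.
definiteness: -sos → indefinite.
number: ∅ → dual.
case: or- → locative.
noun class: ekh- → class II.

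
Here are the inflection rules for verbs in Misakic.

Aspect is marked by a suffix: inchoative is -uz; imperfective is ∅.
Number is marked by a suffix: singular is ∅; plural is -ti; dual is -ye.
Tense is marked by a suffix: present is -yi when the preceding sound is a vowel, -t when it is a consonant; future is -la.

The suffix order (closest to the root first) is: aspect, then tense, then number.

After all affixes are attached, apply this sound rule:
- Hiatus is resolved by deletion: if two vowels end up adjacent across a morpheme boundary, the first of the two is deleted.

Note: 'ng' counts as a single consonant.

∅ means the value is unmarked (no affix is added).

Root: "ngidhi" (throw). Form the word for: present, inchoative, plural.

ngidhuztti

Attach aspect inchoative -uz → ngidhiuz.
Attach tense present -t (after consonant 'z') → ngidhiuzt.
Attach number plural -ti → ngidhiuztti.
Apply vowel deletion: ngidhiuztti → ngidhuztti.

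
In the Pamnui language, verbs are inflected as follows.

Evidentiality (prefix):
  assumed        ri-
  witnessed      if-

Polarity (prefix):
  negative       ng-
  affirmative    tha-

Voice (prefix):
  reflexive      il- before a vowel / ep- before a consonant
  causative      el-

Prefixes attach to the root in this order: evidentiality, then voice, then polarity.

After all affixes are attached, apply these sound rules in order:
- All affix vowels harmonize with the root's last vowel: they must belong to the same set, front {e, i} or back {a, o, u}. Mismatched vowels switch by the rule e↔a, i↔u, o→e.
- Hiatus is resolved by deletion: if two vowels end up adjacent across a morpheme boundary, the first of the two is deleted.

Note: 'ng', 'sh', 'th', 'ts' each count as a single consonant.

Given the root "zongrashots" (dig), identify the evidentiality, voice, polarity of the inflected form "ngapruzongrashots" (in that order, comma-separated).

Segment: ng-ep-ri-zongrashots.
evidentiality: ri- → assumed.
voice: il/ep- → reflexive.
polarity: ng- → negative.

assumed, reflexive, negative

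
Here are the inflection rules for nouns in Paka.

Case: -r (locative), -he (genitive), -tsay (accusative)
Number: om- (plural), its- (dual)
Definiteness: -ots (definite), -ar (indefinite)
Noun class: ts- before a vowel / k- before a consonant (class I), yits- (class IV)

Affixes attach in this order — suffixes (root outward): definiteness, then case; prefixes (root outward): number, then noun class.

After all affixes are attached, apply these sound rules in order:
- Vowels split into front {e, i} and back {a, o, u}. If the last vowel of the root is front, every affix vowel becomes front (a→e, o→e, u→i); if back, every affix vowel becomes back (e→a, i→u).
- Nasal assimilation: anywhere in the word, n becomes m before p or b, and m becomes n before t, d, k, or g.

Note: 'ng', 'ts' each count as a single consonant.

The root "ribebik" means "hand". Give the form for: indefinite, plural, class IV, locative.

Attach definiteness indefinite -ar → ribebikar.
Attach number plural om- → omribebikar.
Attach noun class class IV yits- → yitsomribebikar.
Attach case locative -r → yitsomribebikarr.
Apply vowel harmony: yitsomribebikarr → yitsemribebikerr.
Nasal assimilation: no change.

yitsemribebikerr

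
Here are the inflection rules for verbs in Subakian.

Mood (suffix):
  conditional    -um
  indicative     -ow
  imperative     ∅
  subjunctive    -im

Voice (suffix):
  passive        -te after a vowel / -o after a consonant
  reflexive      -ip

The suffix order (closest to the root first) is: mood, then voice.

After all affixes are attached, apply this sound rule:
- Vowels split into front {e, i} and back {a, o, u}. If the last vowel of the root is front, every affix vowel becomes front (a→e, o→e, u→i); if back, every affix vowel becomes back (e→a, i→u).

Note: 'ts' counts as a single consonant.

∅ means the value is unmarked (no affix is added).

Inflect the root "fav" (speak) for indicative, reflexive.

favowup

Attach mood indicative -ow → favow.
Attach voice reflexive -ip → favowip.
Apply vowel harmony: favowip → favowup.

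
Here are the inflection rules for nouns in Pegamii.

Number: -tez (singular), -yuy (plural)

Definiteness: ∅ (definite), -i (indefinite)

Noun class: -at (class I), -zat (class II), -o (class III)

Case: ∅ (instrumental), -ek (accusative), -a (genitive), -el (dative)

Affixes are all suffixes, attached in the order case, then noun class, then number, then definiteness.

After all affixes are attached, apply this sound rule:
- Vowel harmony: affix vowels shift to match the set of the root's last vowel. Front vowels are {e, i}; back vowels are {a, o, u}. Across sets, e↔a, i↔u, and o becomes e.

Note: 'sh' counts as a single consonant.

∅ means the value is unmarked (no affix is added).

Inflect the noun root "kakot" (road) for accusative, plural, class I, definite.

Attach case accusative -ek → kakotek.
Attach noun class class I -at → kakotekat.
Attach number plural -yuy → kakotekatyuy.
definiteness = definite: zero marking, form stays kakotekatyuy.
Apply vowel harmony: kakotekatyuy → kakotakatyuy.

kakotakatyuy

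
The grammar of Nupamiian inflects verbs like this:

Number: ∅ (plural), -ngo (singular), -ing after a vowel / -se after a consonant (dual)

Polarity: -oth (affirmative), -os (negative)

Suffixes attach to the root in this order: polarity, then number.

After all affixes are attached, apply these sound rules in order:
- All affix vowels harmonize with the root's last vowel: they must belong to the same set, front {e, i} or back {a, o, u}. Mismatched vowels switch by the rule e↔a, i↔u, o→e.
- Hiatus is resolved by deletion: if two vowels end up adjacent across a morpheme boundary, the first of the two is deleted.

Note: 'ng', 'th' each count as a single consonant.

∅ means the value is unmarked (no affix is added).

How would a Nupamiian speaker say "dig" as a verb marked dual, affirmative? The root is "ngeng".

ngengethse

Attach polarity affirmative -oth → ngengoth.
Attach number dual -se (after consonant 'th') → ngengothse.
Apply vowel harmony: ngengothse → ngengethse.
Vowel deletion: no change.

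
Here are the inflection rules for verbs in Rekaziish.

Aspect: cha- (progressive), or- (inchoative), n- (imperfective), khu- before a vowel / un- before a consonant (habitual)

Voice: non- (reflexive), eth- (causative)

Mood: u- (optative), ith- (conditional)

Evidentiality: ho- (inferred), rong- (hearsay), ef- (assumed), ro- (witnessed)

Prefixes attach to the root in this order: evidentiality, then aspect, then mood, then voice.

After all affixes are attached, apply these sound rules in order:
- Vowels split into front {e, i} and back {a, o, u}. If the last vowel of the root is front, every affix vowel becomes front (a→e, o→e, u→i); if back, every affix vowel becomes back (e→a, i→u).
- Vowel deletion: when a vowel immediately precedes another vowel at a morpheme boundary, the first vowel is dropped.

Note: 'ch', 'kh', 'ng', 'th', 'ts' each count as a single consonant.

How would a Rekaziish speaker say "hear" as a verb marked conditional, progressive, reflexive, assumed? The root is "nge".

nenithchefnge

Attach evidentiality assumed ef- → efnge.
Attach aspect progressive cha- → chaefnge.
Attach mood conditional ith- → ithchaefnge.
Attach voice reflexive non- → nonithchaefnge.
Apply vowel harmony: nonithchaefnge → nenithcheefnge.
Apply vowel deletion: nenithcheefnge → nenithchefnge.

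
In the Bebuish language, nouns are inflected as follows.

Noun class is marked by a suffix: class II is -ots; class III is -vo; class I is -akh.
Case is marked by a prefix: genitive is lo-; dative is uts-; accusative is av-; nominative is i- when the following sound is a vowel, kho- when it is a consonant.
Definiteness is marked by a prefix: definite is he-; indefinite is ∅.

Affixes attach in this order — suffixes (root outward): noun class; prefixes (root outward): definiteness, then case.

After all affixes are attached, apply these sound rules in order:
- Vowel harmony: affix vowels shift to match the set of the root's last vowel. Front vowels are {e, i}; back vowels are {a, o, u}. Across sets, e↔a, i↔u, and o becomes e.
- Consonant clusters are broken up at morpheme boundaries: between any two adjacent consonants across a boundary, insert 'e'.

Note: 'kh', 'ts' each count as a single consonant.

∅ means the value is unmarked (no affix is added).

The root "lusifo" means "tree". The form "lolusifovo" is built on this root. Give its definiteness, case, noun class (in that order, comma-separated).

Segment: lo-lusifo-vo.
definiteness: ∅ → indefinite.
case: lo- → genitive.
noun class: -vo → class III.

indefinite, genitive, class III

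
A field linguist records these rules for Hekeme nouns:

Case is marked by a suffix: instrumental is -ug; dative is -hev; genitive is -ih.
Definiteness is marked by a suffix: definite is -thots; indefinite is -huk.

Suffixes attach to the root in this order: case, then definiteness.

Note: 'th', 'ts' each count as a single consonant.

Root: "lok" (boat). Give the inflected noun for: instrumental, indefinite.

Attach case instrumental -ug → lokug.
Attach definiteness indefinite -huk → lokughuk.

lokughuk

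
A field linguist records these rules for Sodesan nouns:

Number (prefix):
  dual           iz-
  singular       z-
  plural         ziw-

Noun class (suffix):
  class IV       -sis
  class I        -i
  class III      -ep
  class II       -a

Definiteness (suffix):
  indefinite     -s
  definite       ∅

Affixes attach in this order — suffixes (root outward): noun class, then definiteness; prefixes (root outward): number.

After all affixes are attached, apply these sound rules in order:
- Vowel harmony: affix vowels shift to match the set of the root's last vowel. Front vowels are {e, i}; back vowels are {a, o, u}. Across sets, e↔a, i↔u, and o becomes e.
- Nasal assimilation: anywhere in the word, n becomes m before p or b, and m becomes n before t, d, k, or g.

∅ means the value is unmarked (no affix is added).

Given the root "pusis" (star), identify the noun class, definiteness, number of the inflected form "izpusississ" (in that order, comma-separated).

Segment: iz-pusis-sis-s.
noun class: -sis → class IV.
definiteness: -s → indefinite.
number: iz- → dual.

class IV, indefinite, dual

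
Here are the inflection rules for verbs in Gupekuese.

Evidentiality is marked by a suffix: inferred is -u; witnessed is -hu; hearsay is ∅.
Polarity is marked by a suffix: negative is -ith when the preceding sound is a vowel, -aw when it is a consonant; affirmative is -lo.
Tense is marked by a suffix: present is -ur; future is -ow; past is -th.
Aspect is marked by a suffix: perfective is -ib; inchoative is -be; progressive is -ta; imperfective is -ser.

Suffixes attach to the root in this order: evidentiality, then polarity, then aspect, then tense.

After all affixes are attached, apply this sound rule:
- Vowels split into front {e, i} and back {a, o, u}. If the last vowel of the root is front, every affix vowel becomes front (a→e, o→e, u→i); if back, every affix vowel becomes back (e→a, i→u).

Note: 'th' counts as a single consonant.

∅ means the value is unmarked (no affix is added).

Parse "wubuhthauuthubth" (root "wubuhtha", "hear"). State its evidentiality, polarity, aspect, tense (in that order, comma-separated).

Segment: wubuhtha-u-ith-ib-th.
evidentiality: -u → inferred.
polarity: -ith/aw → negative.
aspect: -ib → perfective.
tense: -th → past.

inferred, negative, perfective, past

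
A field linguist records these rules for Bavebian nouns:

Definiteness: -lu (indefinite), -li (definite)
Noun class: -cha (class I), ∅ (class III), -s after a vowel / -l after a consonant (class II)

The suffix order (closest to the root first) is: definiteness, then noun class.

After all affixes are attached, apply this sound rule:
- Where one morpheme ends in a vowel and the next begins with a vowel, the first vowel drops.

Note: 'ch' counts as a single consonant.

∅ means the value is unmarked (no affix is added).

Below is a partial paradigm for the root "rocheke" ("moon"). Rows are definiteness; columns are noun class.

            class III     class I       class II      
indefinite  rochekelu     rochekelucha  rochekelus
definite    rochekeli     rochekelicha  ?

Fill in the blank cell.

Attach definiteness definite -li → rochekeli.
Attach noun class class II -s (after vowel 'i') → rochekelis.
Vowel deletion: no change.

rochekelis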